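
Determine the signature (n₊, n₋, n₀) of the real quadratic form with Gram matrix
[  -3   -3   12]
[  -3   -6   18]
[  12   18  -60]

Answer: (0, 2, 1)

Derivation:
step 0: pivot -3 → sign −
step 1: pivot -3 → sign −
step 2: row/col 2 already zero → sign 0
signature = (0, 2, 1)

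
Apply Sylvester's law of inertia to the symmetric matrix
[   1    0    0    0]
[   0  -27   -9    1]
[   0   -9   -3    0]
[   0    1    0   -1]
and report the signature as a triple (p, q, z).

Answer: (2, 2, 0)

Derivation:
step 0: pivot 1 → sign +
step 1: pivot -27 → sign −
step 2: pivot -26/27 → sign −
step 3: pivot 3/26 → sign +
signature = (2, 2, 0)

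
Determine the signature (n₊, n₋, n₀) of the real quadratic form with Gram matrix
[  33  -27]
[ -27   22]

step 0: pivot 33 → sign +
step 1: pivot -1/11 → sign −
signature = (1, 1, 0)

Answer: (1, 1, 0)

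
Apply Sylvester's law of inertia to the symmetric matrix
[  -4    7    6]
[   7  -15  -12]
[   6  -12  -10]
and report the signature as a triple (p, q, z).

step 0: pivot -4 → sign −
step 1: pivot -11/4 → sign −
step 2: pivot -2/11 → sign −
signature = (0, 3, 0)

Answer: (0, 3, 0)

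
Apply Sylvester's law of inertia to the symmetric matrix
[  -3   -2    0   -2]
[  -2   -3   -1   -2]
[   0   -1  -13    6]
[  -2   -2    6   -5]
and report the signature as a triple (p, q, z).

step 0: pivot -3 → sign −
step 1: pivot -5/3 → sign −
step 2: pivot -62/5 → sign −
step 3: pivot -3/31 → sign −
signature = (0, 4, 0)

Answer: (0, 4, 0)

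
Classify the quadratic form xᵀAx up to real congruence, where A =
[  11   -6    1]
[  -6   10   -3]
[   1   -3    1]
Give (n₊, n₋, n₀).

Answer: (3, 0, 0)

Derivation:
step 0: pivot 11 → sign +
step 1: pivot 74/11 → sign +
step 2: pivot 1/74 → sign +
signature = (3, 0, 0)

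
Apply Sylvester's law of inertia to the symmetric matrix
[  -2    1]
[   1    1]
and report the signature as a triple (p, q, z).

Answer: (1, 1, 0)

Derivation:
step 0: pivot -2 → sign −
step 1: pivot 3/2 → sign +
signature = (1, 1, 0)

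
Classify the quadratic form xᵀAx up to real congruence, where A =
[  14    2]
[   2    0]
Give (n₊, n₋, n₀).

step 0: pivot 14 → sign +
step 1: pivot -2/7 → sign −
signature = (1, 1, 0)

Answer: (1, 1, 0)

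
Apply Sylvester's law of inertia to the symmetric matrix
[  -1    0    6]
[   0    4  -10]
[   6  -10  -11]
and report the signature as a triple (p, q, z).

Answer: (1, 1, 1)

Derivation:
step 0: pivot -1 → sign −
step 1: pivot 4 → sign +
step 2: row/col 2 already zero → sign 0
signature = (1, 1, 1)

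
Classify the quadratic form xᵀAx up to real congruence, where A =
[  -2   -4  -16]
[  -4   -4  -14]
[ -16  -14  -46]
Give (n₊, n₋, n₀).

Answer: (2, 1, 0)

Derivation:
step 0: pivot -2 → sign −
step 1: pivot 4 → sign +
step 2: pivot 1 → sign +
signature = (2, 1, 0)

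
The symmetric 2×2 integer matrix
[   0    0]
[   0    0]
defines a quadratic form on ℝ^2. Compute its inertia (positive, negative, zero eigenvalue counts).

step 0: row/col 0 already zero → sign 0
step 1: row/col 1 already zero → sign 0
signature = (0, 0, 2)

Answer: (0, 0, 2)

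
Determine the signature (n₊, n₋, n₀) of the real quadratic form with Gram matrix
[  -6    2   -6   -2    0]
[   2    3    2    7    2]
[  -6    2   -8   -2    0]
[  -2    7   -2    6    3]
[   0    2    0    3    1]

step 0: pivot -6 → sign −
step 1: pivot 11/3 → sign +
step 2: pivot -2 → sign −
step 3: pivot -47/11 → sign −
step 4: pivot -2/47 → sign −
signature = (1, 4, 0)

Answer: (1, 4, 0)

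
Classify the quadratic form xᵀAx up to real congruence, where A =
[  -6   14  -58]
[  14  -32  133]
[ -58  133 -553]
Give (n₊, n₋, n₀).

Answer: (1, 2, 0)

Derivation:
step 0: pivot -6 → sign −
step 1: pivot 2/3 → sign +
step 2: pivot -1/2 → sign −
signature = (1, 2, 0)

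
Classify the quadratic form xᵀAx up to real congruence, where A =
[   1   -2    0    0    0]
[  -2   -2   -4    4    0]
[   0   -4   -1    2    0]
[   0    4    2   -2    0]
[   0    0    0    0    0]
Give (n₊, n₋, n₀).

step 0: pivot 1 → sign +
step 1: pivot -6 → sign −
step 2: pivot 5/3 → sign +
step 3: pivot 2/5 → sign +
step 4: row/col 4 already zero → sign 0
signature = (3, 1, 1)

Answer: (3, 1, 1)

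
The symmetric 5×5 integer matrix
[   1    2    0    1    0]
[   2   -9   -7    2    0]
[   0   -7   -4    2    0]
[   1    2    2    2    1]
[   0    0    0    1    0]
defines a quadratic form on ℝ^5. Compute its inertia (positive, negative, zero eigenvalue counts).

Answer: (2, 3, 0)

Derivation:
step 0: pivot 1 → sign +
step 1: pivot -13 → sign −
step 2: pivot -3/13 → sign −
step 3: pivot 55/3 → sign +
step 4: pivot -3/55 → sign −
signature = (2, 3, 0)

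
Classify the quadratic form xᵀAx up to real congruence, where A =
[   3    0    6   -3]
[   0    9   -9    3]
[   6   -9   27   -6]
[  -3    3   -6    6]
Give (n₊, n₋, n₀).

Answer: (4, 0, 0)

Derivation:
step 0: pivot 3 → sign +
step 1: pivot 9 → sign +
step 2: pivot 6 → sign +
step 3: pivot 1/2 → sign +
signature = (4, 0, 0)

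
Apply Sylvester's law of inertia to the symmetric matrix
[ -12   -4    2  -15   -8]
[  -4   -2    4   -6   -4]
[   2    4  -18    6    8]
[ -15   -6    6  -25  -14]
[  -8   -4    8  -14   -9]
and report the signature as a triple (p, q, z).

Answer: (1, 4, 0)

Derivation:
step 0: pivot -12 → sign −
step 1: pivot -2/3 → sign −
step 2: pivot -1 → sign −
step 3: pivot -5/2 → sign −
step 4: pivot 3/5 → sign +
signature = (1, 4, 0)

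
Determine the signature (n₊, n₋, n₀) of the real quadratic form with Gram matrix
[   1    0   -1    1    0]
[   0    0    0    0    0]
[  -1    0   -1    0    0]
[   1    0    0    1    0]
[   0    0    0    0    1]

Answer: (3, 1, 1)

Derivation:
step 0: pivot 1 → sign +
step 1: pivot -2 → sign −
step 2: pivot 1/2 → sign +
step 3: pivot 1 → sign +
step 4: row/col 4 already zero → sign 0
signature = (3, 1, 1)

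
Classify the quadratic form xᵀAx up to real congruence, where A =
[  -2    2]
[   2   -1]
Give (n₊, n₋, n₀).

step 0: pivot -2 → sign −
step 1: pivot 1 → sign +
signature = (1, 1, 0)

Answer: (1, 1, 0)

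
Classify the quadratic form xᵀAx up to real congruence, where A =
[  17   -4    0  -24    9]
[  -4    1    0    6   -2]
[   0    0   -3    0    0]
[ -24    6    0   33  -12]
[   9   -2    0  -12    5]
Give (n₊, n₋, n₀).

step 0: pivot 17 → sign +
step 1: pivot 1/17 → sign +
step 2: pivot -3 → sign −
step 3: pivot -3 → sign −
step 4: row/col 4 already zero → sign 0
signature = (2, 2, 1)

Answer: (2, 2, 1)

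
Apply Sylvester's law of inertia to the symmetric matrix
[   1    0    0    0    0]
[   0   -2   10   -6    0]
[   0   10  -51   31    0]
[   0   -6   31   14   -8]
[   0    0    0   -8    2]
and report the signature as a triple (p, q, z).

Answer: (3, 2, 0)

Derivation:
step 0: pivot 1 → sign +
step 1: pivot -2 → sign −
step 2: pivot -1 → sign −
step 3: pivot 33 → sign +
step 4: pivot 2/33 → sign +
signature = (3, 2, 0)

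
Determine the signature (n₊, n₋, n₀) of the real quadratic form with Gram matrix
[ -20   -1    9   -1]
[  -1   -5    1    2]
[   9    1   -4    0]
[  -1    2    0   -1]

step 0: pivot -20 → sign −
step 1: pivot -99/20 → sign −
step 2: pivot 1/9 → sign +
step 3: pivot -6/11 → sign −
signature = (1, 3, 0)

Answer: (1, 3, 0)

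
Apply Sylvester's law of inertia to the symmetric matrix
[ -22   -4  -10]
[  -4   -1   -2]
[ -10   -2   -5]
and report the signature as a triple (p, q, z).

Answer: (0, 3, 0)

Derivation:
step 0: pivot -22 → sign −
step 1: pivot -3/11 → sign −
step 2: pivot -1/3 → sign −
signature = (0, 3, 0)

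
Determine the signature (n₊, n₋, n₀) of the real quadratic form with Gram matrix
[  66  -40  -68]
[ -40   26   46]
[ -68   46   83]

step 0: pivot 66 → sign +
step 1: pivot 58/33 → sign +
step 2: pivot -3/29 → sign −
signature = (2, 1, 0)

Answer: (2, 1, 0)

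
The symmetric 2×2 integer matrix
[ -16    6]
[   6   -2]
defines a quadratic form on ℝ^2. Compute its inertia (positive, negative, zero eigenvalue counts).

step 0: pivot -16 → sign −
step 1: pivot 1/4 → sign +
signature = (1, 1, 0)

Answer: (1, 1, 0)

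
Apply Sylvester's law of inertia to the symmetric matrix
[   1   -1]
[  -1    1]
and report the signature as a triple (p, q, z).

step 0: pivot 1 → sign +
step 1: row/col 1 already zero → sign 0
signature = (1, 0, 1)

Answer: (1, 0, 1)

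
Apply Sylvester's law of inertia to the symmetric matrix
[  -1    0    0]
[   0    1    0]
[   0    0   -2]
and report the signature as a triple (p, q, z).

Answer: (1, 2, 0)

Derivation:
step 0: pivot -1 → sign −
step 1: pivot 1 → sign +
step 2: pivot -2 → sign −
signature = (1, 2, 0)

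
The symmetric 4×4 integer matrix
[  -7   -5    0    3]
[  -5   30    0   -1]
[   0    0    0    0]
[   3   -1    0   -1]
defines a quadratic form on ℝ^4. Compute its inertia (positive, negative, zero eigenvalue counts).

Answer: (1, 2, 1)

Derivation:
step 0: pivot -7 → sign −
step 1: pivot 235/7 → sign +
step 2: pivot -2/235 → sign −
step 3: row/col 3 already zero → sign 0
signature = (1, 2, 1)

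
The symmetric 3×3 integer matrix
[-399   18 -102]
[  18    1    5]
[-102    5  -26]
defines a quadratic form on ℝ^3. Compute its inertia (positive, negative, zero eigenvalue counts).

Answer: (1, 2, 0)

Derivation:
step 0: pivot -399 → sign −
step 1: pivot 241/133 → sign +
step 2: pivot -3/241 → sign −
signature = (1, 2, 0)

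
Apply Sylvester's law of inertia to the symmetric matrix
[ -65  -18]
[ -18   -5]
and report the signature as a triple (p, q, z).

step 0: pivot -65 → sign −
step 1: pivot -1/65 → sign −
signature = (0, 2, 0)

Answer: (0, 2, 0)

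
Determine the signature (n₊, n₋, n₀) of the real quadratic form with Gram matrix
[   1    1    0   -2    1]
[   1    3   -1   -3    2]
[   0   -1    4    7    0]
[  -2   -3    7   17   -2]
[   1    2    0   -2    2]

step 0: pivot 1 → sign +
step 1: pivot 2 → sign +
step 2: pivot 7/2 → sign +
step 3: pivot 3/7 → sign +
step 4: row/col 4 already zero → sign 0
signature = (4, 0, 1)

Answer: (4, 0, 1)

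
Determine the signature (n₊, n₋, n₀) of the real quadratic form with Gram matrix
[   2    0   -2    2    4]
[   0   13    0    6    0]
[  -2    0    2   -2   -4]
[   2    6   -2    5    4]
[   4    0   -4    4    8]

step 0: pivot 2 → sign +
step 1: pivot 13 → sign +
step 2: pivot 3/13 → sign +
step 3: row/col 3 already zero → sign 0
step 4: row/col 4 already zero → sign 0
signature = (3, 0, 2)

Answer: (3, 0, 2)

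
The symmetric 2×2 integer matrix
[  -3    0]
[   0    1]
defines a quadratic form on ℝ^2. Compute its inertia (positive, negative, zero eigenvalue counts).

Answer: (1, 1, 0)

Derivation:
step 0: pivot -3 → sign −
step 1: pivot 1 → sign +
signature = (1, 1, 0)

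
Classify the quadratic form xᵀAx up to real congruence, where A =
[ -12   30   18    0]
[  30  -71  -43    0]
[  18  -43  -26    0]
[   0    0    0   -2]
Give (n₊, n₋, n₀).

step 0: pivot -12 → sign −
step 1: pivot 4 → sign +
step 2: pivot -2 → sign −
step 3: row/col 3 already zero → sign 0
signature = (1, 2, 1)

Answer: (1, 2, 1)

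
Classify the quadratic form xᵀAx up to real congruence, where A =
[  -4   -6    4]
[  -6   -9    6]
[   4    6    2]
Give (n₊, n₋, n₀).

step 0: pivot -4 → sign −
step 1: pivot 6 → sign +
step 2: row/col 2 already zero → sign 0
signature = (1, 1, 1)

Answer: (1, 1, 1)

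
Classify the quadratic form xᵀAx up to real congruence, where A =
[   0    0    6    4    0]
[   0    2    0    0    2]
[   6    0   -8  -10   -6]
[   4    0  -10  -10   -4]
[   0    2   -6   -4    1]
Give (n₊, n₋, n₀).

Answer: (2, 3, 0)

Derivation:
step 0: pivot 2 → sign +
step 1: pivot -8 → sign −
step 2: pivot 9/2 → sign +
step 3: pivot -2/9 → sign −
step 4: pivot -1 → sign −
signature = (2, 3, 0)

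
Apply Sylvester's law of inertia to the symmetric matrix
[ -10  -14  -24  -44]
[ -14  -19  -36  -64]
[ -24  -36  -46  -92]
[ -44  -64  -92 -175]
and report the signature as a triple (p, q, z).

Answer: (3, 1, 0)

Derivation:
step 0: pivot -10 → sign −
step 1: pivot 3/5 → sign +
step 2: pivot 2 → sign +
step 3: pivot 1 → sign +
signature = (3, 1, 0)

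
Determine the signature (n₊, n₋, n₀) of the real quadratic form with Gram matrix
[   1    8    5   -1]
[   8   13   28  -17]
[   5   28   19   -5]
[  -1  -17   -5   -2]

Answer: (1, 2, 1)

Derivation:
step 0: pivot 1 → sign +
step 1: pivot -51 → sign −
step 2: pivot -54/17 → sign −
step 3: row/col 3 already zero → sign 0
signature = (1, 2, 1)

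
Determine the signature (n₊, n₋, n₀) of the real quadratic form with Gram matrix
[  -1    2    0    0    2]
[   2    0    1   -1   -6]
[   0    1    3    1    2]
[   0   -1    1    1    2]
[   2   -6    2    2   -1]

Answer: (3, 2, 0)

Derivation:
step 0: pivot -1 → sign −
step 1: pivot 4 → sign +
step 2: pivot 11/4 → sign +
step 3: pivot 2/11 → sign +
step 4: pivot -1 → sign −
signature = (3, 2, 0)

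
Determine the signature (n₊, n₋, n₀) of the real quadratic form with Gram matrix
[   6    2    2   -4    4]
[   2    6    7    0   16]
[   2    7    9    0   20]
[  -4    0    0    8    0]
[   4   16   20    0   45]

step 0: pivot 6 → sign +
step 1: pivot 16/3 → sign +
step 2: pivot 13/16 → sign +
step 3: pivot 64/13 → sign +
step 4: row/col 4 already zero → sign 0
signature = (4, 0, 1)

Answer: (4, 0, 1)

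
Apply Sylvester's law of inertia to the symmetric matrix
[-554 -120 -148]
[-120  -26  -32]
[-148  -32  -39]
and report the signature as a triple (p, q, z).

Answer: (1, 2, 0)

Derivation:
step 0: pivot -554 → sign −
step 1: pivot -2/277 → sign −
step 2: pivot 1 → sign +
signature = (1, 2, 0)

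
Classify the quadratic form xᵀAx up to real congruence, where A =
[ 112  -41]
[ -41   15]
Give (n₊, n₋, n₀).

Answer: (1, 1, 0)

Derivation:
step 0: pivot 112 → sign +
step 1: pivot -1/112 → sign −
signature = (1, 1, 0)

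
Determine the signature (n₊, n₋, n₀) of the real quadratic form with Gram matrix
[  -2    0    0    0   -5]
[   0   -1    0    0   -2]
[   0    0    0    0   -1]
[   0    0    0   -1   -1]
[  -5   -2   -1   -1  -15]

step 0: pivot -2 → sign −
step 1: pivot -1 → sign −
step 2: pivot -1 → sign −
step 3: pivot 5/2 → sign +
step 4: pivot -2/5 → sign −
signature = (1, 4, 0)

Answer: (1, 4, 0)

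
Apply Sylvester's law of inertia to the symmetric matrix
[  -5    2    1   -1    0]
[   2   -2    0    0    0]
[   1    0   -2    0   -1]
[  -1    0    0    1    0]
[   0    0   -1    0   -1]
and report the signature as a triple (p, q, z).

Answer: (1, 4, 0)

Derivation:
step 0: pivot -5 → sign −
step 1: pivot -6/5 → sign −
step 2: pivot -5/3 → sign −
step 3: pivot 7/5 → sign +
step 4: pivot -3/7 → sign −
signature = (1, 4, 0)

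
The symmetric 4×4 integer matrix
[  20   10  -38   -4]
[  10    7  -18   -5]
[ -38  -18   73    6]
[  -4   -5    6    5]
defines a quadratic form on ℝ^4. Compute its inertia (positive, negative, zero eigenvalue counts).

Answer: (3, 1, 0)

Derivation:
step 0: pivot 20 → sign +
step 1: pivot 2 → sign +
step 2: pivot 3/10 → sign +
step 3: pivot -1/3 → sign −
signature = (3, 1, 0)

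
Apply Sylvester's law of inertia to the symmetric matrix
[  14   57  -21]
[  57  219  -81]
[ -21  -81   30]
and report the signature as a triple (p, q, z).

Answer: (2, 1, 0)

Derivation:
step 0: pivot 14 → sign +
step 1: pivot -183/14 → sign −
step 2: pivot 3/61 → sign +
signature = (2, 1, 0)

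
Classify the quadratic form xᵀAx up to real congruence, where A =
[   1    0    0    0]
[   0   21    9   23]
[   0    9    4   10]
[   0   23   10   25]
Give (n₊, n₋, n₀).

step 0: pivot 1 → sign +
step 1: pivot 21 → sign +
step 2: pivot 1/7 → sign +
step 3: pivot -1/3 → sign −
signature = (3, 1, 0)

Answer: (3, 1, 0)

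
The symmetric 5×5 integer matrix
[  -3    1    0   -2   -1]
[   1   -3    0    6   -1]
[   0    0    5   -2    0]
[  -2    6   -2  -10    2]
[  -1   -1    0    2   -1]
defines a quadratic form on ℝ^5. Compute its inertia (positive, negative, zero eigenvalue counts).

step 0: pivot -3 → sign −
step 1: pivot -8/3 → sign −
step 2: pivot 5 → sign +
step 3: pivot 6/5 → sign +
step 4: row/col 4 already zero → sign 0
signature = (2, 2, 1)

Answer: (2, 2, 1)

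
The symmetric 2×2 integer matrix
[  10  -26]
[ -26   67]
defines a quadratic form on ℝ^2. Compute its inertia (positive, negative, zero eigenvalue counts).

step 0: pivot 10 → sign +
step 1: pivot -3/5 → sign −
signature = (1, 1, 0)

Answer: (1, 1, 0)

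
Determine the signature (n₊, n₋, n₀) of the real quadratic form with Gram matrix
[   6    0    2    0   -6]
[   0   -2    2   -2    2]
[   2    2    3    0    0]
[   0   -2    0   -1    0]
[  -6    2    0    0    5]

Answer: (3, 2, 0)

Derivation:
step 0: pivot 6 → sign +
step 1: pivot -2 → sign −
step 2: pivot 13/3 → sign +
step 3: pivot 1/13 → sign +
step 4: pivot -3 → sign −
signature = (3, 2, 0)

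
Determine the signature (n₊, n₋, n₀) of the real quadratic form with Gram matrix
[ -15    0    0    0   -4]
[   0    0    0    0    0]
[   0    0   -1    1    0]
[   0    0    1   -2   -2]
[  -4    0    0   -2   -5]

Answer: (1, 3, 1)

Derivation:
step 0: pivot -15 → sign −
step 1: pivot -1 → sign −
step 2: pivot -1 → sign −
step 3: pivot 1/15 → sign +
step 4: row/col 4 already zero → sign 0
signature = (1, 3, 1)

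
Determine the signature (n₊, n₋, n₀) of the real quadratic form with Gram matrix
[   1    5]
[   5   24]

Answer: (1, 1, 0)

Derivation:
step 0: pivot 1 → sign +
step 1: pivot -1 → sign −
signature = (1, 1, 0)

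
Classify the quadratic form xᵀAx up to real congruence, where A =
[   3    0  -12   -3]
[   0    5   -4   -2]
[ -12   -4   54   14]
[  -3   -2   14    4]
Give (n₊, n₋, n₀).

step 0: pivot 3 → sign +
step 1: pivot 5 → sign +
step 2: pivot 14/5 → sign +
step 3: pivot 1/7 → sign +
signature = (4, 0, 0)

Answer: (4, 0, 0)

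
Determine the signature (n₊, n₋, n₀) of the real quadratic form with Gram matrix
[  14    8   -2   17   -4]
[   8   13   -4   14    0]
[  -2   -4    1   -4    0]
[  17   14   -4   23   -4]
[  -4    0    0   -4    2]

step 0: pivot 14 → sign +
step 1: pivot 59/7 → sign +
step 2: pivot -15/59 → sign −
step 3: pivot 7/30 → sign +
step 4: pivot -2/7 → sign −
signature = (3, 2, 0)

Answer: (3, 2, 0)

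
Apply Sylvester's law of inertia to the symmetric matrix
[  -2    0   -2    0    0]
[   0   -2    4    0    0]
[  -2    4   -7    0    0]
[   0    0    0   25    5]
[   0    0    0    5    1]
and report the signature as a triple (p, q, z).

Answer: (2, 2, 1)

Derivation:
step 0: pivot -2 → sign −
step 1: pivot -2 → sign −
step 2: pivot 3 → sign +
step 3: pivot 25 → sign +
step 4: row/col 4 already zero → sign 0
signature = (2, 2, 1)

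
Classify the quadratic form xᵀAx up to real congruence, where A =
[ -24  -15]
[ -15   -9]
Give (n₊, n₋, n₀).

Answer: (1, 1, 0)

Derivation:
step 0: pivot -24 → sign −
step 1: pivot 3/8 → sign +
signature = (1, 1, 0)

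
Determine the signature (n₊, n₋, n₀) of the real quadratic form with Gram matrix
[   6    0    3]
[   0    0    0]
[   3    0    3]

step 0: pivot 6 → sign +
step 1: pivot 3/2 → sign +
step 2: row/col 2 already zero → sign 0
signature = (2, 0, 1)

Answer: (2, 0, 1)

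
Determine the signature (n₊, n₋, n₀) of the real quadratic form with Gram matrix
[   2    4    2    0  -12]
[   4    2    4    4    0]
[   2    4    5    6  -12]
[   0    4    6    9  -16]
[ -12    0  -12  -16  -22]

step 0: pivot 2 → sign +
step 1: pivot -6 → sign −
step 2: pivot 3 → sign +
step 3: pivot -1/3 → sign −
step 4: pivot 2 → sign +
signature = (3, 2, 0)

Answer: (3, 2, 0)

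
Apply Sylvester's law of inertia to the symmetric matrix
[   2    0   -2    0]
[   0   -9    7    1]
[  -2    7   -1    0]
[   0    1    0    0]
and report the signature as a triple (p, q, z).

Answer: (2, 2, 0)

Derivation:
step 0: pivot 2 → sign +
step 1: pivot -9 → sign −
step 2: pivot 22/9 → sign +
step 3: pivot -3/22 → sign −
signature = (2, 2, 0)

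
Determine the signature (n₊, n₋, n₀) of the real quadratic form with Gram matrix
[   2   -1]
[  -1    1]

Answer: (2, 0, 0)

Derivation:
step 0: pivot 2 → sign +
step 1: pivot 1/2 → sign +
signature = (2, 0, 0)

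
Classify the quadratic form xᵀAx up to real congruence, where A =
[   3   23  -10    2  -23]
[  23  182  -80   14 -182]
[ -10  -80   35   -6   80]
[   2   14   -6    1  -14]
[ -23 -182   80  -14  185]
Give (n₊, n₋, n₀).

step 0: pivot 3 → sign +
step 1: pivot 17/3 → sign +
step 2: pivot -5/17 → sign −
step 3: pivot -3/5 → sign −
step 4: pivot 3 → sign +
signature = (3, 2, 0)

Answer: (3, 2, 0)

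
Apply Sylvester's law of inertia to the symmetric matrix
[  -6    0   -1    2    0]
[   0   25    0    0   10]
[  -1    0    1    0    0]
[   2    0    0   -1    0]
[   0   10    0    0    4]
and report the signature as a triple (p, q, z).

step 0: pivot -6 → sign −
step 1: pivot 25 → sign +
step 2: pivot 7/6 → sign +
step 3: pivot -3/7 → sign −
step 4: row/col 4 already zero → sign 0
signature = (2, 2, 1)

Answer: (2, 2, 1)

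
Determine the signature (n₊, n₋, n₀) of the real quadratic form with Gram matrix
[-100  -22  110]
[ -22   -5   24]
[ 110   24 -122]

step 0: pivot -100 → sign −
step 1: pivot -4/25 → sign −
step 2: pivot -3/4 → sign −
signature = (0, 3, 0)

Answer: (0, 3, 0)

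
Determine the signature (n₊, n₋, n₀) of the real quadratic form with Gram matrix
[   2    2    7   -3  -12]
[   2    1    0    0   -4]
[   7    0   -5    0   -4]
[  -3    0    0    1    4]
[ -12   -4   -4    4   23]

step 0: pivot 2 → sign +
step 1: pivot -1 → sign −
step 2: pivot 39/2 → sign +
step 3: pivot -2/13 → sign −
step 4: pivot -1 → sign −
signature = (2, 3, 0)

Answer: (2, 3, 0)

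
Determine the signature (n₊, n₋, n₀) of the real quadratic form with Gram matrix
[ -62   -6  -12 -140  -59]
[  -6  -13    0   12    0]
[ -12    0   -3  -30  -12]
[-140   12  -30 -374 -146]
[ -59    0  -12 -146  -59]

step 0: pivot -62 → sign −
step 1: pivot -385/31 → sign −
step 2: pivot -219/385 → sign −
step 3: pivot -354/73 → sign −
step 4: pivot -3/118 → sign −
signature = (0, 5, 0)

Answer: (0, 5, 0)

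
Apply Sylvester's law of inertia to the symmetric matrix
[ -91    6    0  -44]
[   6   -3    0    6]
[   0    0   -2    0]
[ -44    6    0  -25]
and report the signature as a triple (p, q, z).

Answer: (0, 4, 0)

Derivation:
step 0: pivot -91 → sign −
step 1: pivot -237/91 → sign −
step 2: pivot -2 → sign −
step 3: pivot -3/79 → sign −
signature = (0, 4, 0)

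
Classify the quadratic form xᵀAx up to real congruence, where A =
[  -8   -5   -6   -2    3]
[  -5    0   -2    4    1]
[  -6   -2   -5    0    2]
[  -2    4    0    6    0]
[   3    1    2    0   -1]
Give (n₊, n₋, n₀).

Answer: (2, 3, 0)

Derivation:
step 0: pivot -8 → sign −
step 1: pivot 25/8 → sign +
step 2: pivot -37/25 → sign −
step 3: pivot -34/37 → sign −
step 4: pivot 3/17 → sign +
signature = (2, 3, 0)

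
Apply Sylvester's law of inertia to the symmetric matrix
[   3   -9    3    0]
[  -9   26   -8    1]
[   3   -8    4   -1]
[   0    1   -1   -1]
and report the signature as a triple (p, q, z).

step 0: pivot 3 → sign +
step 1: pivot -1 → sign −
step 2: pivot 2 → sign +
step 3: row/col 3 already zero → sign 0
signature = (2, 1, 1)

Answer: (2, 1, 1)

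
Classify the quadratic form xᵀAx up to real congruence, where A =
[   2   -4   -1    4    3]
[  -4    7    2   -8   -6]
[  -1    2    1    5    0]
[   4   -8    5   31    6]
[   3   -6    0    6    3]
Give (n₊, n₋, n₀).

Answer: (2, 3, 0)

Derivation:
step 0: pivot 2 → sign +
step 1: pivot -1 → sign −
step 2: pivot 1/2 → sign +
step 3: pivot -75 → sign −
step 4: pivot -3/25 → sign −
signature = (2, 3, 0)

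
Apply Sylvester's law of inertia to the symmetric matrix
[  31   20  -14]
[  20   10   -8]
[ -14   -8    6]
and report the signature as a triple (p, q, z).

Answer: (2, 1, 0)

Derivation:
step 0: pivot 31 → sign +
step 1: pivot -90/31 → sign −
step 2: pivot 2/45 → sign +
signature = (2, 1, 0)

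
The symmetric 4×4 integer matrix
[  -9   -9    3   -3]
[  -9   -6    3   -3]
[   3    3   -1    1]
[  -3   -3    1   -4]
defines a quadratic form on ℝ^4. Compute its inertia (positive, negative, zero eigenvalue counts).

Answer: (1, 2, 1)

Derivation:
step 0: pivot -9 → sign −
step 1: pivot 3 → sign +
step 2: pivot -3 → sign −
step 3: row/col 3 already zero → sign 0
signature = (1, 2, 1)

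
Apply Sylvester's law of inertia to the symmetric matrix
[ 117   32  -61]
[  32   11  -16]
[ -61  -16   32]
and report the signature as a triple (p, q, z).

step 0: pivot 117 → sign +
step 1: pivot 263/117 → sign +
step 2: pivot -3/263 → sign −
signature = (2, 1, 0)

Answer: (2, 1, 0)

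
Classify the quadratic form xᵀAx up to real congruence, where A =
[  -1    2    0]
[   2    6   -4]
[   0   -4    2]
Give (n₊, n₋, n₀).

Answer: (2, 1, 0)

Derivation:
step 0: pivot -1 → sign −
step 1: pivot 10 → sign +
step 2: pivot 2/5 → sign +
signature = (2, 1, 0)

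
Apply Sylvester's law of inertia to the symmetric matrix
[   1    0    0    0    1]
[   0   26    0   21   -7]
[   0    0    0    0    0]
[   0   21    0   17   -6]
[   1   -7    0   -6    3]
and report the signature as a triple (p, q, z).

Answer: (3, 1, 1)

Derivation:
step 0: pivot 1 → sign +
step 1: pivot 26 → sign +
step 2: pivot 1/26 → sign +
step 3: pivot -3 → sign −
step 4: row/col 4 already zero → sign 0
signature = (3, 1, 1)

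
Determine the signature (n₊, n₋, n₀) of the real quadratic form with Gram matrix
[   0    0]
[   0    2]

step 0: pivot 2 → sign +
step 1: row/col 1 already zero → sign 0
signature = (1, 0, 1)

Answer: (1, 0, 1)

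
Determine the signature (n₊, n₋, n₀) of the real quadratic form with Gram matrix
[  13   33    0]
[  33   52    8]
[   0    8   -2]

Answer: (2, 1, 0)

Derivation:
step 0: pivot 13 → sign +
step 1: pivot -413/13 → sign −
step 2: pivot 6/413 → sign +
signature = (2, 1, 0)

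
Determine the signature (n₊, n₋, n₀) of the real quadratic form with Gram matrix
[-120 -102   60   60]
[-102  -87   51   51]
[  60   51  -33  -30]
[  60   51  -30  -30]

step 0: pivot -120 → sign −
step 1: pivot -3/10 → sign −
step 2: pivot -3 → sign −
step 3: row/col 3 already zero → sign 0
signature = (0, 3, 1)

Answer: (0, 3, 1)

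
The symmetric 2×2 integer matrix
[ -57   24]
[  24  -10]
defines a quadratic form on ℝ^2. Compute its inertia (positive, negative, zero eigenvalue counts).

step 0: pivot -57 → sign −
step 1: pivot 2/19 → sign +
signature = (1, 1, 0)

Answer: (1, 1, 0)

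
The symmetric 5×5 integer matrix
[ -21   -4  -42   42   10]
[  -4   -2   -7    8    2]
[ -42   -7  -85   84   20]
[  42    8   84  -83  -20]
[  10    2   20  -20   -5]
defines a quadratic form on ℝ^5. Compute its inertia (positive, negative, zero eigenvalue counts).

step 0: pivot -21 → sign −
step 1: pivot -26/21 → sign −
step 2: pivot -5/26 → sign −
step 3: pivot 1 → sign +
step 4: pivot -1/5 → sign −
signature = (1, 4, 0)

Answer: (1, 4, 0)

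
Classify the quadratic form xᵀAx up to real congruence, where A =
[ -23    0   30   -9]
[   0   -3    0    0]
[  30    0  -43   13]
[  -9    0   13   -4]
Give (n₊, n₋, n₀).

Answer: (0, 4, 0)

Derivation:
step 0: pivot -23 → sign −
step 1: pivot -3 → sign −
step 2: pivot -89/23 → sign −
step 3: pivot -6/89 → sign −
signature = (0, 4, 0)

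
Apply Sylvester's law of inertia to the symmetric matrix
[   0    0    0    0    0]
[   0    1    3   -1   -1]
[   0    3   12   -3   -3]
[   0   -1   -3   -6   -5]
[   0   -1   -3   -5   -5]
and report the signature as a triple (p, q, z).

Answer: (2, 2, 1)

Derivation:
step 0: pivot 1 → sign +
step 1: pivot 3 → sign +
step 2: pivot -7 → sign −
step 3: pivot -6/7 → sign −
step 4: row/col 4 already zero → sign 0
signature = (2, 2, 1)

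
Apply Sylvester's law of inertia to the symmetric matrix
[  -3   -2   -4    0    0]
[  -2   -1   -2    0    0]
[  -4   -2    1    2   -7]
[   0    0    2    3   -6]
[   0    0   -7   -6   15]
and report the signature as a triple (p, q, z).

Answer: (4, 1, 0)

Derivation:
step 0: pivot -3 → sign −
step 1: pivot 1/3 → sign +
step 2: pivot 5 → sign +
step 3: pivot 11/5 → sign +
step 4: pivot 6/11 → sign +
signature = (4, 1, 0)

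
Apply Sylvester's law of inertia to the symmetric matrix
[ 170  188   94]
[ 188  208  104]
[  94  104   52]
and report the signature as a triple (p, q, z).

Answer: (2, 0, 1)

Derivation:
step 0: pivot 170 → sign +
step 1: pivot 8/85 → sign +
step 2: row/col 2 already zero → sign 0
signature = (2, 0, 1)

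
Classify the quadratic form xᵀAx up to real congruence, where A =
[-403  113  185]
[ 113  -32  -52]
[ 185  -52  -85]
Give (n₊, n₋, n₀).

step 0: pivot -403 → sign −
step 1: pivot -127/403 → sign −
step 2: pivot -3/127 → sign −
signature = (0, 3, 0)

Answer: (0, 3, 0)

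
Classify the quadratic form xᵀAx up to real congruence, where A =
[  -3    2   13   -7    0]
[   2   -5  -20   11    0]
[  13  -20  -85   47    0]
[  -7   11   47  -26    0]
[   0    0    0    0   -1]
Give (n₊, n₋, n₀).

step 0: pivot -3 → sign −
step 1: pivot -11/3 → sign −
step 2: pivot 70/11 → sign +
step 3: pivot -2/35 → sign −
step 4: pivot -1 → sign −
signature = (1, 4, 0)

Answer: (1, 4, 0)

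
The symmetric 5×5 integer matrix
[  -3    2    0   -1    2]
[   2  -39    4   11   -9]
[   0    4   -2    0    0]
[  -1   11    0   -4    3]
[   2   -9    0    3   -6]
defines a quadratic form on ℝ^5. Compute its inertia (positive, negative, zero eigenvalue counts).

step 0: pivot -3 → sign −
step 1: pivot -113/3 → sign −
step 2: pivot -178/113 → sign −
step 3: pivot -6/89 → sign −
step 4: pivot -1 → sign −
signature = (0, 5, 0)

Answer: (0, 5, 0)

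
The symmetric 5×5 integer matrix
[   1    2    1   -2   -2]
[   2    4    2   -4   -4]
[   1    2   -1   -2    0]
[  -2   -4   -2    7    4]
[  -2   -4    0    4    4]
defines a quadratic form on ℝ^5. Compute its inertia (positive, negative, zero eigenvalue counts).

step 0: pivot 1 → sign +
step 1: pivot -2 → sign −
step 2: pivot 3 → sign +
step 3: pivot 2 → sign +
step 4: row/col 4 already zero → sign 0
signature = (3, 1, 1)

Answer: (3, 1, 1)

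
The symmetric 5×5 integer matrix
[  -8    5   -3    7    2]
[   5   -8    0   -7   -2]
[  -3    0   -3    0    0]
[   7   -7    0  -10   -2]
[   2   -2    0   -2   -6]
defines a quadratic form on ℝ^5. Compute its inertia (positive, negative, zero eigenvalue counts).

step 0: pivot -8 → sign −
step 1: pivot -39/8 → sign −
step 2: pivot -15/13 → sign −
step 3: pivot -1/5 → sign −
step 4: pivot -2 → sign −
signature = (0, 5, 0)

Answer: (0, 5, 0)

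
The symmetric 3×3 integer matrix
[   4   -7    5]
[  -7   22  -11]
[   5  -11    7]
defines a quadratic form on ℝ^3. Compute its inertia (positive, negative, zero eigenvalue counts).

step 0: pivot 4 → sign +
step 1: pivot 39/4 → sign +
step 2: pivot 3/13 → sign +
signature = (3, 0, 0)

Answer: (3, 0, 0)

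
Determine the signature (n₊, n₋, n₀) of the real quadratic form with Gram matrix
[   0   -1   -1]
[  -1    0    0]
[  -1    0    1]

Answer: (2, 1, 0)

Derivation:
step 0: pivot -2 → sign −
step 1: pivot 1/2 → sign +
step 2: pivot 1 → sign +
signature = (2, 1, 0)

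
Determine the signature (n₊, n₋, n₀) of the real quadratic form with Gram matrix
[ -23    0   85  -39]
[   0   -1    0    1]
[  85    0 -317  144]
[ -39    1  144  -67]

step 0: pivot -23 → sign −
step 1: pivot -1 → sign −
step 2: pivot -66/23 → sign −
step 3: pivot 3/22 → sign +
signature = (1, 3, 0)

Answer: (1, 3, 0)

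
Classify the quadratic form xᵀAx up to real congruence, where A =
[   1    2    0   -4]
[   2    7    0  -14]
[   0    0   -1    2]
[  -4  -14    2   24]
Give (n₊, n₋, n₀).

step 0: pivot 1 → sign +
step 1: pivot 3 → sign +
step 2: pivot -1 → sign −
step 3: row/col 3 already zero → sign 0
signature = (2, 1, 1)

Answer: (2, 1, 1)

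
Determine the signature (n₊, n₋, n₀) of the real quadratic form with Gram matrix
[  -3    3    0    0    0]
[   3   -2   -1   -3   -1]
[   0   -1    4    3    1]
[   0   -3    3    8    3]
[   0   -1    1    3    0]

Answer: (2, 3, 0)

Derivation:
step 0: pivot -3 → sign −
step 1: pivot 1 → sign +
step 2: pivot 3 → sign +
step 3: pivot -1 → sign −
step 4: pivot -1 → sign −
signature = (2, 3, 0)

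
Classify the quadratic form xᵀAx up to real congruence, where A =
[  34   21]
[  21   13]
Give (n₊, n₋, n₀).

step 0: pivot 34 → sign +
step 1: pivot 1/34 → sign +
signature = (2, 0, 0)

Answer: (2, 0, 0)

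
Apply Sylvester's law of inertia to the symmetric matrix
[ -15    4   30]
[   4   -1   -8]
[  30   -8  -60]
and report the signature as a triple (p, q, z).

Answer: (1, 1, 1)

Derivation:
step 0: pivot -15 → sign −
step 1: pivot 1/15 → sign +
step 2: row/col 2 already zero → sign 0
signature = (1, 1, 1)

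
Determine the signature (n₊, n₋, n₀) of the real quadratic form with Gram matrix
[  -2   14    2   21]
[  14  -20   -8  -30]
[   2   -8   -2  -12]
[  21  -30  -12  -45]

Answer: (1, 2, 1)

Derivation:
step 0: pivot -2 → sign −
step 1: pivot 78 → sign +
step 2: pivot -6/13 → sign −
step 3: row/col 3 already zero → sign 0
signature = (1, 2, 1)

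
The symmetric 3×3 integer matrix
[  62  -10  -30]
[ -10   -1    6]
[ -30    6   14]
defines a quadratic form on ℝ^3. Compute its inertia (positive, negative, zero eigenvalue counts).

Answer: (1, 1, 1)

Derivation:
step 0: pivot 62 → sign +
step 1: pivot -81/31 → sign −
step 2: row/col 2 already zero → sign 0
signature = (1, 1, 1)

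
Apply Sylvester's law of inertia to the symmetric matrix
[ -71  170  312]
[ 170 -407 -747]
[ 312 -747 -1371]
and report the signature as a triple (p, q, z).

Answer: (1, 1, 1)

Derivation:
step 0: pivot -71 → sign −
step 1: pivot 3/71 → sign +
step 2: row/col 2 already zero → sign 0
signature = (1, 1, 1)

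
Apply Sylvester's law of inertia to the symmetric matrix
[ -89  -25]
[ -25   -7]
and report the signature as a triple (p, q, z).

step 0: pivot -89 → sign −
step 1: pivot 2/89 → sign +
signature = (1, 1, 0)

Answer: (1, 1, 0)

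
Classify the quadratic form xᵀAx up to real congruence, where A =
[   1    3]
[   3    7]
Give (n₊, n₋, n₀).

Answer: (1, 1, 0)

Derivation:
step 0: pivot 1 → sign +
step 1: pivot -2 → sign −
signature = (1, 1, 0)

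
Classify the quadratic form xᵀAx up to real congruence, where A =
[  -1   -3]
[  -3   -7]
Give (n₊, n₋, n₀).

step 0: pivot -1 → sign −
step 1: pivot 2 → sign +
signature = (1, 1, 0)

Answer: (1, 1, 0)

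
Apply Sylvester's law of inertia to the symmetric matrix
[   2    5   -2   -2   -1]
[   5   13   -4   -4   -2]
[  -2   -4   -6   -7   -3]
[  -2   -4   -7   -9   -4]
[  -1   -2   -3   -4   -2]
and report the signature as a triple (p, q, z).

step 0: pivot 2 → sign +
step 1: pivot 1/2 → sign +
step 2: pivot -10 → sign −
step 3: pivot -9/10 → sign −
step 4: pivot -2/9 → sign −
signature = (2, 3, 0)

Answer: (2, 3, 0)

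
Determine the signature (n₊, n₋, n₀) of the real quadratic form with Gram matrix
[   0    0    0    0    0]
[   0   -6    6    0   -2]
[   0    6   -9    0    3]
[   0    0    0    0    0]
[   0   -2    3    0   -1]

Answer: (0, 2, 3)

Derivation:
step 0: pivot -6 → sign −
step 1: pivot -3 → sign −
step 2: row/col 2 already zero → sign 0
step 3: row/col 3 already zero → sign 0
step 4: row/col 4 already zero → sign 0
signature = (0, 2, 3)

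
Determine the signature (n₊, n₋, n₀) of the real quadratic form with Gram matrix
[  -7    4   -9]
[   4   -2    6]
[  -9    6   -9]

Answer: (1, 1, 1)

Derivation:
step 0: pivot -7 → sign −
step 1: pivot 2/7 → sign +
step 2: row/col 2 already zero → sign 0
signature = (1, 1, 1)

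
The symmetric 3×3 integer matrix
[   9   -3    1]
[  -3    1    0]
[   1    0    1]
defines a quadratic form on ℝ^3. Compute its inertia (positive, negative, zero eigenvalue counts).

step 0: pivot 9 → sign +
step 1: pivot 8/9 → sign +
step 2: pivot -1/8 → sign −
signature = (2, 1, 0)

Answer: (2, 1, 0)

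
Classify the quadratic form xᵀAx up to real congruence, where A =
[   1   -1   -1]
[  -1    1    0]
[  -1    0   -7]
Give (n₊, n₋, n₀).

Answer: (2, 1, 0)

Derivation:
step 0: pivot 1 → sign +
step 1: pivot -8 → sign −
step 2: pivot 1/8 → sign +
signature = (2, 1, 0)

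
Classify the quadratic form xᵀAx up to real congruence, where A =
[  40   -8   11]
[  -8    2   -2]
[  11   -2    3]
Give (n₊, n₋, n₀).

Answer: (2, 1, 0)

Derivation:
step 0: pivot 40 → sign +
step 1: pivot 2/5 → sign +
step 2: pivot -1/8 → sign −
signature = (2, 1, 0)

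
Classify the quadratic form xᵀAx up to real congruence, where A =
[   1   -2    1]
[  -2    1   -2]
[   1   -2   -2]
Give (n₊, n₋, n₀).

step 0: pivot 1 → sign +
step 1: pivot -3 → sign −
step 2: pivot -3 → sign −
signature = (1, 2, 0)

Answer: (1, 2, 0)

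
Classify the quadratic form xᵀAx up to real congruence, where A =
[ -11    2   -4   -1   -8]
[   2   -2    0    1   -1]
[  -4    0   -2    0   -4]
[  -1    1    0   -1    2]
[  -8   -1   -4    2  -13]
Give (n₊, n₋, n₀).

Answer: (1, 4, 0)

Derivation:
step 0: pivot -11 → sign −
step 1: pivot -18/11 → sign −
step 2: pivot -2/9 → sign −
step 3: pivot -1/2 → sign −
step 4: pivot 1 → sign +
signature = (1, 4, 0)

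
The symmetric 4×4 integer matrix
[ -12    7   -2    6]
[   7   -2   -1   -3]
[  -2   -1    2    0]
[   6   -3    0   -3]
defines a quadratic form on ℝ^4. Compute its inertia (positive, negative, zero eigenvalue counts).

step 0: pivot -12 → sign −
step 1: pivot 25/12 → sign +
step 2: pivot 2/25 → sign +
step 3: pivot -3 → sign −
signature = (2, 2, 0)

Answer: (2, 2, 0)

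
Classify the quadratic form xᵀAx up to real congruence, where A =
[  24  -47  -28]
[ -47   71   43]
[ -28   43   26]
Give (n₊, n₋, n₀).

Answer: (1, 2, 0)

Derivation:
step 0: pivot 24 → sign +
step 1: pivot -505/24 → sign −
step 2: pivot -6/505 → sign −
signature = (1, 2, 0)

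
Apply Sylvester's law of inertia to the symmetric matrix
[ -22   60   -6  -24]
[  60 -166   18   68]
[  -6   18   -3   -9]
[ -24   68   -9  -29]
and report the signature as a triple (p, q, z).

Answer: (1, 3, 0)

Derivation:
step 0: pivot -22 → sign −
step 1: pivot -26/11 → sign −
step 2: pivot -3/13 → sign −
step 3: pivot 2 → sign +
signature = (1, 3, 0)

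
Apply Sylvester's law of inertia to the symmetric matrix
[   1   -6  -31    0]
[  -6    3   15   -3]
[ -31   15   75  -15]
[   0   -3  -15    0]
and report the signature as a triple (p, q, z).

Answer: (2, 2, 0)

Derivation:
step 0: pivot 1 → sign +
step 1: pivot -33 → sign −
step 2: pivot 1/11 → sign +
step 3: pivot -3 → sign −
signature = (2, 2, 0)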